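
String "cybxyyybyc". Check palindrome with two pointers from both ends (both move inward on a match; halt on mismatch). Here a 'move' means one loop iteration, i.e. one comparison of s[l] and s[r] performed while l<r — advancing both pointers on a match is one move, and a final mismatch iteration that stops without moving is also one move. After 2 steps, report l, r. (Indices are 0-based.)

l=0 r=9: 'c'=='c', l++,r--
l=1 r=8: 'y'=='y', l++,r--

l=2, r=7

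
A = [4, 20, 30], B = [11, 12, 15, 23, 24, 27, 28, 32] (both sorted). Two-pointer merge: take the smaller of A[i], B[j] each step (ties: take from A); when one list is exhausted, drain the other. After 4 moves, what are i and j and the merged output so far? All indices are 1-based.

i=1 j=1: A[i]=4<=B[j]=11 take 4, i++
i=2 j=1: A[i]=20>B[j]=11 take 11, j++
i=2 j=2: A[i]=20>B[j]=12 take 12, j++
i=2 j=3: A[i]=20>B[j]=15 take 15, j++

i=2, j=4, merged so far=[4, 11, 12, 15]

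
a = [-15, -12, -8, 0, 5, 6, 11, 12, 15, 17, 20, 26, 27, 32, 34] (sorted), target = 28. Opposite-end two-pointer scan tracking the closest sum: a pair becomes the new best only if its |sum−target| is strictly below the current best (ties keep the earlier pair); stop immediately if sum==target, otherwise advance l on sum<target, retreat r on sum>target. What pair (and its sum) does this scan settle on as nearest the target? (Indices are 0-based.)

pair (11, 17) with sum 28 (|Δ|=0)

l=0 r=14: -15+34=19 d=9 *, l++
l=1 r=14: -12+34=22 d=6 *, l++
l=2 r=14: -8+34=26 d=2 *, l++
l=3 r=14: 0+34=34 d=6, r--
l=3 r=13: 0+32=32 d=4, r--
l=3 r=12: 0+27=27 d=1 *, l++
l=4 r=12: 5+27=32 d=4, r--
l=4 r=11: 5+26=31 d=3, r--
l=4 r=10: 5+20=25 d=3, l++
l=5 r=10: 6+20=26 d=2, l++
l=6 r=10: 11+20=31 d=3, r--
l=6 r=9: 11+17=28 d=0 *, stop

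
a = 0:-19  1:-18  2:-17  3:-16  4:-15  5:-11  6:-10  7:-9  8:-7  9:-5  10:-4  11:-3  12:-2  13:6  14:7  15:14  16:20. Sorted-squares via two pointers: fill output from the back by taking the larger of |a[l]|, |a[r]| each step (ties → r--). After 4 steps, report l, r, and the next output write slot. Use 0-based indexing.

l=3, r=15, next write slot=12

l=0 r=16: |-19|<=|20| out[16]=400, r--
l=0 r=15: |-19|>|14| out[15]=361, l++
l=1 r=15: |-18|>|14| out[14]=324, l++
l=2 r=15: |-17|>|14| out[13]=289, l++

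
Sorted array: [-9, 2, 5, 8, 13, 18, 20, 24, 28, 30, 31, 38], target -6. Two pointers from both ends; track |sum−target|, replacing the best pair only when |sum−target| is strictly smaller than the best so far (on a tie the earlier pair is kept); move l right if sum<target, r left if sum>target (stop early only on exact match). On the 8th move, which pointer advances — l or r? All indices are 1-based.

r

[1,12] -9+38=29 d=35 * → r--
[1,11] -9+31=22 d=28 * → r--
[1,10] -9+30=21 d=27 * → r--
[1,9] -9+28=19 d=25 * → r--
[1,8] -9+24=15 d=21 * → r--
[1,7] -9+20=11 d=17 * → r--
[1,6] -9+18=9 d=15 * → r--
[1,5] -9+13=4 d=10 * → r--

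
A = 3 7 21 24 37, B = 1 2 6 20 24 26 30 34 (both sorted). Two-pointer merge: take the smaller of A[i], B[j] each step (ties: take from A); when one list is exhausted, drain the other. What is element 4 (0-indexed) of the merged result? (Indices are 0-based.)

merged[4] = 7

i=0 j=0: A[i]=3>B[j]=1 take 1, j++
i=0 j=1: A[i]=3>B[j]=2 take 2, j++
i=0 j=2: A[i]=3<=B[j]=6 take 3, i++
i=1 j=2: A[i]=7>B[j]=6 take 6, j++
i=1 j=3: A[i]=7<=B[j]=20 take 7, i++
i=2 j=3: A[i]=21>B[j]=20 take 20, j++
i=2 j=4: A[i]=21<=B[j]=24 take 21, i++
i=3 j=4: A[i]=24<=B[j]=24 take 24, i++
i=4 j=4: A[i]=37>B[j]=24 take 24, j++
i=4 j=5: A[i]=37>B[j]=26 take 26, j++
i=4 j=6: A[i]=37>B[j]=30 take 30, j++
i=4 j=7: A[i]=37>B[j]=34 take 34, j++
i=4 j=8: B done, take A[i]=37, i++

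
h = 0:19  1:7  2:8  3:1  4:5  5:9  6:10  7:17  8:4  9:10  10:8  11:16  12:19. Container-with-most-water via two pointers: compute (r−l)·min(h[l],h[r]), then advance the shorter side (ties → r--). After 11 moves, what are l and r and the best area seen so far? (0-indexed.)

l=0 r=12: min(19,19)*12=228 best=228 *, r--
l=0 r=11: min(19,16)*11=176 best=228, r--
l=0 r=10: min(19,8)*10=80 best=228, r--
l=0 r=9: min(19,10)*9=90 best=228, r--
l=0 r=8: min(19,4)*8=32 best=228, r--
l=0 r=7: min(19,17)*7=119 best=228, r--
l=0 r=6: min(19,10)*6=60 best=228, r--
l=0 r=5: min(19,9)*5=45 best=228, r--
l=0 r=4: min(19,5)*4=20 best=228, r--
l=0 r=3: min(19,1)*3=3 best=228, r--
l=0 r=2: min(19,8)*2=16 best=228, r--

l=0, r=1, best area=228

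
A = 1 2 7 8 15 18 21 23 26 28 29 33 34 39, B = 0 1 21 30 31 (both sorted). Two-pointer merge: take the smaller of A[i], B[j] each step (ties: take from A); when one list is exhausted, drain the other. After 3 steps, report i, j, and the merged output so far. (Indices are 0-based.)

i=1, j=2, merged so far=[0, 1, 1]

[i=0,j=0] A[i]=1>B[j]=0 take 0 → j++
[i=0,j=1] A[i]=1<=B[j]=1 take 1 → i++
[i=1,j=1] A[i]=2>B[j]=1 take 1 → j++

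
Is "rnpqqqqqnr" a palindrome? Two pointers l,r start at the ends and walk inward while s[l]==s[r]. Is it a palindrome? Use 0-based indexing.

[0,9] 'r'=='r' → l++,r--
[1,8] 'n'=='n' → l++,r--
[2,7] 'p'!='q' → stop

not a palindrome (mismatch at 2,7)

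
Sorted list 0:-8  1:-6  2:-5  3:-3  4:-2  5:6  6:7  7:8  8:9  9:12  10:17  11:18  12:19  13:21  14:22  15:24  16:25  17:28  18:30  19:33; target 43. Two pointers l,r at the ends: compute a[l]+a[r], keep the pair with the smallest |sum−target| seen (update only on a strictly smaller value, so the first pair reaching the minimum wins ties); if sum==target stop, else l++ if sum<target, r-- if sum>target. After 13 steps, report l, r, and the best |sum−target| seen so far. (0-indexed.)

l=0 r=19: -8+33=25 d=18 *, l++
l=1 r=19: -6+33=27 d=16 *, l++
l=2 r=19: -5+33=28 d=15 *, l++
l=3 r=19: -3+33=30 d=13 *, l++
l=4 r=19: -2+33=31 d=12 *, l++
l=5 r=19: 6+33=39 d=4 *, l++
l=6 r=19: 7+33=40 d=3 *, l++
l=7 r=19: 8+33=41 d=2 *, l++
l=8 r=19: 9+33=42 d=1 *, l++
l=9 r=19: 12+33=45 d=2, r--
l=9 r=18: 12+30=42 d=1, l++
l=10 r=18: 17+30=47 d=4, r--
l=10 r=17: 17+28=45 d=2, r--

l=10, r=16, best |Δ|=1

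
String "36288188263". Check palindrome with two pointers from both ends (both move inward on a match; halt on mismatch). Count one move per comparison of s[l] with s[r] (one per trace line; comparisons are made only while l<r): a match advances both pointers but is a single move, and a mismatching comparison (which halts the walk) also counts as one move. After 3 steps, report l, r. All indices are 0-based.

l=0 r=10: '3'=='3', l++,r--
l=1 r=9: '6'=='6', l++,r--
l=2 r=8: '2'=='2', l++,r--

l=3, r=7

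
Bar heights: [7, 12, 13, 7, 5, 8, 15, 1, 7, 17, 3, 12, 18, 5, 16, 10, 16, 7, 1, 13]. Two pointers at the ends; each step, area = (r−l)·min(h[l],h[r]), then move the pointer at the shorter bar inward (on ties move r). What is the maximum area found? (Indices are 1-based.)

l=1 r=20: min(7,13)*19=133 best=133 *, l++
l=2 r=20: min(12,13)*18=216 best=216 *, l++
l=3 r=20: min(13,13)*17=221 best=221 *, r--
l=3 r=19: min(13,1)*16=16 best=221, r--
l=3 r=18: min(13,7)*15=105 best=221, r--
l=3 r=17: min(13,16)*14=182 best=221, l++
l=4 r=17: min(7,16)*13=91 best=221, l++
l=5 r=17: min(5,16)*12=60 best=221, l++
l=6 r=17: min(8,16)*11=88 best=221, l++
l=7 r=17: min(15,16)*10=150 best=221, l++
l=8 r=17: min(1,16)*9=9 best=221, l++
l=9 r=17: min(7,16)*8=56 best=221, l++
l=10 r=17: min(17,16)*7=112 best=221, r--
l=10 r=16: min(17,10)*6=60 best=221, r--
l=10 r=15: min(17,16)*5=80 best=221, r--
l=10 r=14: min(17,5)*4=20 best=221, r--
l=10 r=13: min(17,18)*3=51 best=221, l++
l=11 r=13: min(3,18)*2=6 best=221, l++
l=12 r=13: min(12,18)*1=12 best=221, l++

max area = 221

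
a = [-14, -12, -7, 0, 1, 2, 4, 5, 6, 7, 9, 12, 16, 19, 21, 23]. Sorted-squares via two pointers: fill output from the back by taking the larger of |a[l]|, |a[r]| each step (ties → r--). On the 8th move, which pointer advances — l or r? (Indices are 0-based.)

l=0 r=15: |-14|<=|23| out[15]=529, r--
l=0 r=14: |-14|<=|21| out[14]=441, r--
l=0 r=13: |-14|<=|19| out[13]=361, r--
l=0 r=12: |-14|<=|16| out[12]=256, r--
l=0 r=11: |-14|>|12| out[11]=196, l++
l=1 r=11: |-12|<=|12| out[10]=144, r--
l=1 r=10: |-12|>|9| out[9]=144, l++
l=2 r=10: |-7|<=|9| out[8]=81, r--

r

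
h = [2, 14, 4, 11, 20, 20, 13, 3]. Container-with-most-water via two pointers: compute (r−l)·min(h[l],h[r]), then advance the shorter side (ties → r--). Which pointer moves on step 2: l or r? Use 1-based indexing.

l=1 r=8: min(2,3)*7=14 best=14 *, l++
l=2 r=8: min(14,3)*6=18 best=18 *, r--

r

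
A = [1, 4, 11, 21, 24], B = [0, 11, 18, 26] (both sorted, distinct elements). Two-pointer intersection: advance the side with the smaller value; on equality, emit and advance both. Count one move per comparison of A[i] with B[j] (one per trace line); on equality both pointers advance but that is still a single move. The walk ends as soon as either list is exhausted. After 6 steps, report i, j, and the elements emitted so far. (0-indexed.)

i=4, j=3, emitted=[11]

[i=0,j=0] 1>0 → j++
[i=0,j=1] 1<11 → i++
[i=1,j=1] 4<11 → i++
[i=2,j=1] 11==11 emit → i++,j++
[i=3,j=2] 21>18 → j++
[i=3,j=3] 21<26 → i++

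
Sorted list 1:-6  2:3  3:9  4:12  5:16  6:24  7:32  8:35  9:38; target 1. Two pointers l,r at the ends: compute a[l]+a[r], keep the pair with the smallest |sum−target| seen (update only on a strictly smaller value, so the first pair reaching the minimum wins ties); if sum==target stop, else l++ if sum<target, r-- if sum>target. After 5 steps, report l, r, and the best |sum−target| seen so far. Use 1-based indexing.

l=1 r=9: -6+38=32 d=31 *, r--
l=1 r=8: -6+35=29 d=28 *, r--
l=1 r=7: -6+32=26 d=25 *, r--
l=1 r=6: -6+24=18 d=17 *, r--
l=1 r=5: -6+16=10 d=9 *, r--

l=1, r=4, best |Δ|=9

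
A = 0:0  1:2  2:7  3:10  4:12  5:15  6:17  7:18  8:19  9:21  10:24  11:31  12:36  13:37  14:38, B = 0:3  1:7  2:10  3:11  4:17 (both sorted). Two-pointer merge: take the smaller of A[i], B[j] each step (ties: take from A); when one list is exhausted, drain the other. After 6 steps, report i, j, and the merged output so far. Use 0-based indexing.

i=4, j=2, merged so far=[0, 2, 3, 7, 7, 10]

[i=0,j=0] A[i]=0<=B[j]=3 take 0 → i++
[i=1,j=0] A[i]=2<=B[j]=3 take 2 → i++
[i=2,j=0] A[i]=7>B[j]=3 take 3 → j++
[i=2,j=1] A[i]=7<=B[j]=7 take 7 → i++
[i=3,j=1] A[i]=10>B[j]=7 take 7 → j++
[i=3,j=2] A[i]=10<=B[j]=10 take 10 → i++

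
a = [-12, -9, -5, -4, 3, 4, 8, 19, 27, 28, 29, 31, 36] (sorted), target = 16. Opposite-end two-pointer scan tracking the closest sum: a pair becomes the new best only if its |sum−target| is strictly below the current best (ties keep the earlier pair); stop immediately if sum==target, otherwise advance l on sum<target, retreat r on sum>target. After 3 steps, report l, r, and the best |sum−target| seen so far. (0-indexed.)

l=0 r=12: -12+36=24 d=8 *, r--
l=0 r=11: -12+31=19 d=3 *, r--
l=0 r=10: -12+29=17 d=1 *, r--

l=0, r=9, best |Δ|=1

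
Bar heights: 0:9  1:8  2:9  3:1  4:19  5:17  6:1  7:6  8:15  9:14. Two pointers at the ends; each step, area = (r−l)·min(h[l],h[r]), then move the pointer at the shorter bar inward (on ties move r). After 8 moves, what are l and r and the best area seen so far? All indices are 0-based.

[0,9] min(9,14)*9=81 best=81 * → l++
[1,9] min(8,14)*8=64 best=81 → l++
[2,9] min(9,14)*7=63 best=81 → l++
[3,9] min(1,14)*6=6 best=81 → l++
[4,9] min(19,14)*5=70 best=81 → r--
[4,8] min(19,15)*4=60 best=81 → r--
[4,7] min(19,6)*3=18 best=81 → r--
[4,6] min(19,1)*2=2 best=81 → r--

l=4, r=5, best area=81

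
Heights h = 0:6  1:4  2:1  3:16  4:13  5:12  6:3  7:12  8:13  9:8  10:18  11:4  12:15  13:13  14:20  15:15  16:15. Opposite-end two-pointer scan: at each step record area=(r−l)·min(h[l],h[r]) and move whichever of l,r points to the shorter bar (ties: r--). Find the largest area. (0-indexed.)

l=0 r=16: min(6,15)*16=96 best=96 *, l++
l=1 r=16: min(4,15)*15=60 best=96, l++
l=2 r=16: min(1,15)*14=14 best=96, l++
l=3 r=16: min(16,15)*13=195 best=195 *, r--
l=3 r=15: min(16,15)*12=180 best=195, r--
l=3 r=14: min(16,20)*11=176 best=195, l++
l=4 r=14: min(13,20)*10=130 best=195, l++
l=5 r=14: min(12,20)*9=108 best=195, l++
l=6 r=14: min(3,20)*8=24 best=195, l++
l=7 r=14: min(12,20)*7=84 best=195, l++
l=8 r=14: min(13,20)*6=78 best=195, l++
l=9 r=14: min(8,20)*5=40 best=195, l++
l=10 r=14: min(18,20)*4=72 best=195, l++
l=11 r=14: min(4,20)*3=12 best=195, l++
l=12 r=14: min(15,20)*2=30 best=195, l++
l=13 r=14: min(13,20)*1=13 best=195, l++

max area = 195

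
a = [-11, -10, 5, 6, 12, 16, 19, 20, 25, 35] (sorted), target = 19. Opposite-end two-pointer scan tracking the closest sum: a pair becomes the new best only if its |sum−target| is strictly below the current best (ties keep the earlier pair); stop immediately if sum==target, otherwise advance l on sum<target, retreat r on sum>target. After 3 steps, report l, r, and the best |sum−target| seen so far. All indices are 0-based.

[0,9] -11+35=24 d=5 * → r--
[0,8] -11+25=14 d=5 → l++
[1,8] -10+25=15 d=4 * → l++

l=2, r=8, best |Δ|=4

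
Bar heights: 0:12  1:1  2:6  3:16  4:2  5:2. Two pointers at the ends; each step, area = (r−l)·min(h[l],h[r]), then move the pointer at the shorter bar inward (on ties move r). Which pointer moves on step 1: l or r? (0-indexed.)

l=0 r=5: min(12,2)*5=10 best=10 *, r--

r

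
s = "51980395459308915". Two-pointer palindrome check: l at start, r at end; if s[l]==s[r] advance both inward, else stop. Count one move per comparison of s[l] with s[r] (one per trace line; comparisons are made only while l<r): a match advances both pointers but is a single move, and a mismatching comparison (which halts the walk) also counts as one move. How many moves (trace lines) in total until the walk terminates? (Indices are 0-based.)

8 moves

[0,16] '5'=='5' → l++,r--
[1,15] '1'=='1' → l++,r--
[2,14] '9'=='9' → l++,r--
[3,13] '8'=='8' → l++,r--
[4,12] '0'=='0' → l++,r--
[5,11] '3'=='3' → l++,r--
[6,10] '9'=='9' → l++,r--
[7,9] '5'=='5' → l++,r--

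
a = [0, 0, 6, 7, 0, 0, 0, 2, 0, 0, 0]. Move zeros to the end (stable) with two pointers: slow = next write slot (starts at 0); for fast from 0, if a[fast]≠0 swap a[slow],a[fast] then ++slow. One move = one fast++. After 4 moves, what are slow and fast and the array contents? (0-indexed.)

(s=0,f=0) a[fast]=0 → fast++
(s=0,f=1) a[fast]=0 → fast++
(s=0,f=2) a[fast]=6≠0 swap→a[0]=6 → slow++,fast++
(s=1,f=3) a[fast]=7≠0 swap→a[1]=7 → slow++,fast++

slow=2, fast=4, a=[6, 7, 0, 0, 0, 0, 0, 2, 0, 0, 0]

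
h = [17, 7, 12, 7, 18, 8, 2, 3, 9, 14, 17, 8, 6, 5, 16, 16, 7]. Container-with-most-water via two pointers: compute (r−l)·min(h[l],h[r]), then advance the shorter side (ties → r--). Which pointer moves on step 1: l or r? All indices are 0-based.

l=0 r=16: min(17,7)*16=112 best=112 *, r--

r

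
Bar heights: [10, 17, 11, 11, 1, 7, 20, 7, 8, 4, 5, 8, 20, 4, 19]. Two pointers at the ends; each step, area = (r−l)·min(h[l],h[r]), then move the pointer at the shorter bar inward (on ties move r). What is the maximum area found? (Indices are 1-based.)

l=1 r=15: min(10,19)*14=140 best=140 *, l++
l=2 r=15: min(17,19)*13=221 best=221 *, l++
l=3 r=15: min(11,19)*12=132 best=221, l++
l=4 r=15: min(11,19)*11=121 best=221, l++
l=5 r=15: min(1,19)*10=10 best=221, l++
l=6 r=15: min(7,19)*9=63 best=221, l++
l=7 r=15: min(20,19)*8=152 best=221, r--
l=7 r=14: min(20,4)*7=28 best=221, r--
l=7 r=13: min(20,20)*6=120 best=221, r--
l=7 r=12: min(20,8)*5=40 best=221, r--
l=7 r=11: min(20,5)*4=20 best=221, r--
l=7 r=10: min(20,4)*3=12 best=221, r--
l=7 r=9: min(20,8)*2=16 best=221, r--
l=7 r=8: min(20,7)*1=7 best=221, r--

max area = 221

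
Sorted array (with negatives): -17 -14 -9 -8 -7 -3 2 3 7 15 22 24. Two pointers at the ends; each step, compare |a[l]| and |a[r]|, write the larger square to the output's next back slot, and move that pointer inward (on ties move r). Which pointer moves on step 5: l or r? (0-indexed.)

[0,11] |-17|<=|24| out[11]=576 → r--
[0,10] |-17|<=|22| out[10]=484 → r--
[0,9] |-17|>|15| out[9]=289 → l++
[1,9] |-14|<=|15| out[8]=225 → r--
[1,8] |-14|>|7| out[7]=196 → l++

l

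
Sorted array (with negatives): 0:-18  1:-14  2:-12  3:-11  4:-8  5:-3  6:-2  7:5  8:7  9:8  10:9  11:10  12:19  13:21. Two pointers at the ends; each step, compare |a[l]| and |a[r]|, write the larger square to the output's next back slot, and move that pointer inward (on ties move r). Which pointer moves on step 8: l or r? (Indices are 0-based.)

r

l=0 r=13: |-18|<=|21| out[13]=441, r--
l=0 r=12: |-18|<=|19| out[12]=361, r--
l=0 r=11: |-18|>|10| out[11]=324, l++
l=1 r=11: |-14|>|10| out[10]=196, l++
l=2 r=11: |-12|>|10| out[9]=144, l++
l=3 r=11: |-11|>|10| out[8]=121, l++
l=4 r=11: |-8|<=|10| out[7]=100, r--
l=4 r=10: |-8|<=|9| out[6]=81, r--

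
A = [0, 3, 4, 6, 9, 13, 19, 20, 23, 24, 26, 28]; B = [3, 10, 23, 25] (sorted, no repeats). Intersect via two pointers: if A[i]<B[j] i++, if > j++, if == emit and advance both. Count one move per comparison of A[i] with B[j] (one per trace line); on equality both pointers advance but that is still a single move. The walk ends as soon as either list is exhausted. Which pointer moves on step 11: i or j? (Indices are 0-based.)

[i=0,j=0] 0<3 → i++
[i=1,j=0] 3==3 emit → i++,j++
[i=2,j=1] 4<10 → i++
[i=3,j=1] 6<10 → i++
[i=4,j=1] 9<10 → i++
[i=5,j=1] 13>10 → j++
[i=5,j=2] 13<23 → i++
[i=6,j=2] 19<23 → i++
[i=7,j=2] 20<23 → i++
[i=8,j=2] 23==23 emit → i++,j++
[i=9,j=3] 24<25 → i++

i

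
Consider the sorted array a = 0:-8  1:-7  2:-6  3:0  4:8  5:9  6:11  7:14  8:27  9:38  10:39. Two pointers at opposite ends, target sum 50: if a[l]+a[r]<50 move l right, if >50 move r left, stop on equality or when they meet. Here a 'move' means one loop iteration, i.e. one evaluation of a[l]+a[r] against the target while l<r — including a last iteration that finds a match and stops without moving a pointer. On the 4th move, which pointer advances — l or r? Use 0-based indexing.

l

[0,10] -8+39=31 <50 → l++
[1,10] -7+39=32 <50 → l++
[2,10] -6+39=33 <50 → l++
[3,10] 0+39=39 <50 → l++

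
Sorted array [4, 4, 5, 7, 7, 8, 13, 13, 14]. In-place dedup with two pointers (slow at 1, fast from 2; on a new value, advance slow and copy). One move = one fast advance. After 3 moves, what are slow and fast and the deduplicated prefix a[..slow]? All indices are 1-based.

(s=1,f=2) a[fast]=4=a[slow] dup → fast++
(s=1,f=3) a[fast]=5≠a[slow]=4 write a[2]=5 → slow++,fast++
(s=2,f=4) a[fast]=7≠a[slow]=5 write a[3]=7 → slow++,fast++

slow=3, fast=5, prefix=[4, 5, 7]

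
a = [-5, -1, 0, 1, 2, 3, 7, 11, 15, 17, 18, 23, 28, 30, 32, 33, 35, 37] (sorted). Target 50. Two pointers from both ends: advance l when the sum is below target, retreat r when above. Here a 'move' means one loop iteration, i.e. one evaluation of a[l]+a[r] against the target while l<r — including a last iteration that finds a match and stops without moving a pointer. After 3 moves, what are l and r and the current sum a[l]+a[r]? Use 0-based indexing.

l=3, r=17, sum=38

[0,17] -5+37=32 <50 → l++
[1,17] -1+37=36 <50 → l++
[2,17] 0+37=37 <50 → l++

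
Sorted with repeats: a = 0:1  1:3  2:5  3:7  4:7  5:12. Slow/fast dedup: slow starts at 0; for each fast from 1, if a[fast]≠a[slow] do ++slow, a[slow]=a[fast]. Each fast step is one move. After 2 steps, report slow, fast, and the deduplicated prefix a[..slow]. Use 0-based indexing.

(s=0,f=1) a[fast]=3≠a[slow]=1 write a[1]=3 → slow++,fast++
(s=1,f=2) a[fast]=5≠a[slow]=3 write a[2]=5 → slow++,fast++

slow=2, fast=3, prefix=[1, 3, 5]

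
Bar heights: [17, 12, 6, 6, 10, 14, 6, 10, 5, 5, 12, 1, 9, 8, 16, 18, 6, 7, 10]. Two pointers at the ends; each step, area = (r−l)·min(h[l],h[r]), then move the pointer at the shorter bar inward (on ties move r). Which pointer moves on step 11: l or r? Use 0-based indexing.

l

[0,18] min(17,10)*18=180 best=180 * → r--
[0,17] min(17,7)*17=119 best=180 → r--
[0,16] min(17,6)*16=96 best=180 → r--
[0,15] min(17,18)*15=255 best=255 * → l++
[1,15] min(12,18)*14=168 best=255 → l++
[2,15] min(6,18)*13=78 best=255 → l++
[3,15] min(6,18)*12=72 best=255 → l++
[4,15] min(10,18)*11=110 best=255 → l++
[5,15] min(14,18)*10=140 best=255 → l++
[6,15] min(6,18)*9=54 best=255 → l++
[7,15] min(10,18)*8=80 best=255 → l++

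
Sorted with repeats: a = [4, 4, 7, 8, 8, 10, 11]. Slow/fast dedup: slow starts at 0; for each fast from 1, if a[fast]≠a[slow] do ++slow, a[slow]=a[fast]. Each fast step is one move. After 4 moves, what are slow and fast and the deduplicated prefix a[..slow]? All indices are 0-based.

slow=2, fast=5, prefix=[4, 7, 8]

slow=0 fast=1: a[fast]=4=a[slow] dup, fast++
slow=0 fast=2: a[fast]=7≠a[slow]=4 write a[1]=7, slow++,fast++
slow=1 fast=3: a[fast]=8≠a[slow]=7 write a[2]=8, slow++,fast++
slow=2 fast=4: a[fast]=8=a[slow] dup, fast++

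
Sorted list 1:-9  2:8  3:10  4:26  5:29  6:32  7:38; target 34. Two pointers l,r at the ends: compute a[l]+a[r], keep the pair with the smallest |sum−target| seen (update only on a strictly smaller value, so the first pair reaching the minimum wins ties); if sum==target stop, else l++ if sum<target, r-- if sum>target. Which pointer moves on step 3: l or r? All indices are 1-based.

r

[1,7] -9+38=29 d=5 * → l++
[2,7] 8+38=46 d=12 → r--
[2,6] 8+32=40 d=6 → r--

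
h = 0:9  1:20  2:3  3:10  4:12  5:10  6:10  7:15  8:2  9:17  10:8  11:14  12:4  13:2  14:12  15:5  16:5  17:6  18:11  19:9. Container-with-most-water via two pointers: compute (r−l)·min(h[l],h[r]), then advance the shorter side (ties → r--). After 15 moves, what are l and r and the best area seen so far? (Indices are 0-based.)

l=1, r=5, best area=187

l=0 r=19: min(9,9)*19=171 best=171 *, r--
l=0 r=18: min(9,11)*18=162 best=171, l++
l=1 r=18: min(20,11)*17=187 best=187 *, r--
l=1 r=17: min(20,6)*16=96 best=187, r--
l=1 r=16: min(20,5)*15=75 best=187, r--
l=1 r=15: min(20,5)*14=70 best=187, r--
l=1 r=14: min(20,12)*13=156 best=187, r--
l=1 r=13: min(20,2)*12=24 best=187, r--
l=1 r=12: min(20,4)*11=44 best=187, r--
l=1 r=11: min(20,14)*10=140 best=187, r--
l=1 r=10: min(20,8)*9=72 best=187, r--
l=1 r=9: min(20,17)*8=136 best=187, r--
l=1 r=8: min(20,2)*7=14 best=187, r--
l=1 r=7: min(20,15)*6=90 best=187, r--
l=1 r=6: min(20,10)*5=50 best=187, r--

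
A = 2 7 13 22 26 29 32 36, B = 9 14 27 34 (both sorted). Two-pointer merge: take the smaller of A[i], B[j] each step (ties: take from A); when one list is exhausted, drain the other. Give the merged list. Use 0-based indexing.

[2, 7, 9, 13, 14, 22, 26, 27, 29, 32, 34, 36]

[i=0,j=0] A[i]=2<=B[j]=9 take 2 → i++
[i=1,j=0] A[i]=7<=B[j]=9 take 7 → i++
[i=2,j=0] A[i]=13>B[j]=9 take 9 → j++
[i=2,j=1] A[i]=13<=B[j]=14 take 13 → i++
[i=3,j=1] A[i]=22>B[j]=14 take 14 → j++
[i=3,j=2] A[i]=22<=B[j]=27 take 22 → i++
[i=4,j=2] A[i]=26<=B[j]=27 take 26 → i++
[i=5,j=2] A[i]=29>B[j]=27 take 27 → j++
[i=5,j=3] A[i]=29<=B[j]=34 take 29 → i++
[i=6,j=3] A[i]=32<=B[j]=34 take 32 → i++
[i=7,j=3] A[i]=36>B[j]=34 take 34 → j++
[i=7,j=4] B done, take A[i]=36 → i++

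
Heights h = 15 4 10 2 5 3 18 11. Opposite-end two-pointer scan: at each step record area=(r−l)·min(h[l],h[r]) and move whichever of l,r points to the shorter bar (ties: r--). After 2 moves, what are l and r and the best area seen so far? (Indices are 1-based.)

l=2, r=7, best area=90

l=1 r=8: min(15,11)*7=77 best=77 *, r--
l=1 r=7: min(15,18)*6=90 best=90 *, l++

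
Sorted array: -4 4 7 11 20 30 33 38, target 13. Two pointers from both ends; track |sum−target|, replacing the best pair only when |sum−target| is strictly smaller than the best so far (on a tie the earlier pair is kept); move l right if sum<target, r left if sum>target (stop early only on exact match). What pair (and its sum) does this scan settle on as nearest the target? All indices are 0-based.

l=0 r=7: -4+38=34 d=21 *, r--
l=0 r=6: -4+33=29 d=16 *, r--
l=0 r=5: -4+30=26 d=13 *, r--
l=0 r=4: -4+20=16 d=3 *, r--
l=0 r=3: -4+11=7 d=6, l++
l=1 r=3: 4+11=15 d=2 *, r--
l=1 r=2: 4+7=11 d=2, l++

pair (4, 11) with sum 15 (|Δ|=2)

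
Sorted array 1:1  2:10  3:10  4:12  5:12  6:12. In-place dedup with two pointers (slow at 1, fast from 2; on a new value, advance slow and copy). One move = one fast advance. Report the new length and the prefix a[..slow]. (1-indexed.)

slow=1 fast=2: a[fast]=10≠a[slow]=1 write a[2]=10, slow++,fast++
slow=2 fast=3: a[fast]=10=a[slow] dup, fast++
slow=2 fast=4: a[fast]=12≠a[slow]=10 write a[3]=12, slow++,fast++
slow=3 fast=5: a[fast]=12=a[slow] dup, fast++
slow=3 fast=6: a[fast]=12=a[slow] dup, fast++

length 3; prefix = [1, 10, 12]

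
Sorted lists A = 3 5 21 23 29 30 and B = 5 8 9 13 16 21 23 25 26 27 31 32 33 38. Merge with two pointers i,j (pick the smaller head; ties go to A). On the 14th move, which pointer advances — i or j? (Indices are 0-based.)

j

i=0 j=0: A[i]=3<=B[j]=5 take 3, i++
i=1 j=0: A[i]=5<=B[j]=5 take 5, i++
i=2 j=0: A[i]=21>B[j]=5 take 5, j++
i=2 j=1: A[i]=21>B[j]=8 take 8, j++
i=2 j=2: A[i]=21>B[j]=9 take 9, j++
i=2 j=3: A[i]=21>B[j]=13 take 13, j++
i=2 j=4: A[i]=21>B[j]=16 take 16, j++
i=2 j=5: A[i]=21<=B[j]=21 take 21, i++
i=3 j=5: A[i]=23>B[j]=21 take 21, j++
i=3 j=6: A[i]=23<=B[j]=23 take 23, i++
i=4 j=6: A[i]=29>B[j]=23 take 23, j++
i=4 j=7: A[i]=29>B[j]=25 take 25, j++
i=4 j=8: A[i]=29>B[j]=26 take 26, j++
i=4 j=9: A[i]=29>B[j]=27 take 27, j++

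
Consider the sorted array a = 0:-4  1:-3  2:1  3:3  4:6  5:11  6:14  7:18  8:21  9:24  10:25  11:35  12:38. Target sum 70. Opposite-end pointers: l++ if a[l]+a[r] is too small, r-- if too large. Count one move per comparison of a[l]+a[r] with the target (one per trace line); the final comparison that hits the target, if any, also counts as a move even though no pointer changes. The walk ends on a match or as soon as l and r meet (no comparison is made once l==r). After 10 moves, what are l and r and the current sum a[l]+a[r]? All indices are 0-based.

l=0 r=12: -4+38=34 <70, l++
l=1 r=12: -3+38=35 <70, l++
l=2 r=12: 1+38=39 <70, l++
l=3 r=12: 3+38=41 <70, l++
l=4 r=12: 6+38=44 <70, l++
l=5 r=12: 11+38=49 <70, l++
l=6 r=12: 14+38=52 <70, l++
l=7 r=12: 18+38=56 <70, l++
l=8 r=12: 21+38=59 <70, l++
l=9 r=12: 24+38=62 <70, l++

l=10, r=12, sum=63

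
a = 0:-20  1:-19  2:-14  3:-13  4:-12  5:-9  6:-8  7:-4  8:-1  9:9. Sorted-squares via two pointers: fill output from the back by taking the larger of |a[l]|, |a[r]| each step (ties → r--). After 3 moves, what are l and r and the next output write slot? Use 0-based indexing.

l=3, r=9, next write slot=6

[0,9] |-20|>|9| out[9]=400 → l++
[1,9] |-19|>|9| out[8]=361 → l++
[2,9] |-14|>|9| out[7]=196 → l++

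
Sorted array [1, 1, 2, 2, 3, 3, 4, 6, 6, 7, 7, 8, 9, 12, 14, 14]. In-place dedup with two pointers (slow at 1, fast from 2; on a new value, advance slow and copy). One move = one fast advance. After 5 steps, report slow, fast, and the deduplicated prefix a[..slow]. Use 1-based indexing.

slow=3, fast=7, prefix=[1, 2, 3]

slow=1 fast=2: a[fast]=1=a[slow] dup, fast++
slow=1 fast=3: a[fast]=2≠a[slow]=1 write a[2]=2, slow++,fast++
slow=2 fast=4: a[fast]=2=a[slow] dup, fast++
slow=2 fast=5: a[fast]=3≠a[slow]=2 write a[3]=3, slow++,fast++
slow=3 fast=6: a[fast]=3=a[slow] dup, fast++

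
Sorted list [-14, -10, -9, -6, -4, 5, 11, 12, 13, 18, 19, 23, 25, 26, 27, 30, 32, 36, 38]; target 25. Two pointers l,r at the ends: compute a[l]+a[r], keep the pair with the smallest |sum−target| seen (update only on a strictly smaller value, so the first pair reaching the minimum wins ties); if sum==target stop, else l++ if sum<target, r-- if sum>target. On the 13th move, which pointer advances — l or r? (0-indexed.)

r

[0,18] -14+38=24 d=1 * → l++
[1,18] -10+38=28 d=3 → r--
[1,17] -10+36=26 d=1 → r--
[1,16] -10+32=22 d=3 → l++
[2,16] -9+32=23 d=2 → l++
[3,16] -6+32=26 d=1 → r--
[3,15] -6+30=24 d=1 → l++
[4,15] -4+30=26 d=1 → r--
[4,14] -4+27=23 d=2 → l++
[5,14] 5+27=32 d=7 → r--
[5,13] 5+26=31 d=6 → r--
[5,12] 5+25=30 d=5 → r--
[5,11] 5+23=28 d=3 → r--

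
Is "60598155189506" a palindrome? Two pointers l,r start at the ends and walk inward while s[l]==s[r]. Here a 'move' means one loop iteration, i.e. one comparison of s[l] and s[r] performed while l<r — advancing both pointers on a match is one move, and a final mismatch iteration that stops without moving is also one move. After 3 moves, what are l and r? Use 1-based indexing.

[1,14] '6'=='6' → l++,r--
[2,13] '0'=='0' → l++,r--
[3,12] '5'=='5' → l++,r--

l=4, r=11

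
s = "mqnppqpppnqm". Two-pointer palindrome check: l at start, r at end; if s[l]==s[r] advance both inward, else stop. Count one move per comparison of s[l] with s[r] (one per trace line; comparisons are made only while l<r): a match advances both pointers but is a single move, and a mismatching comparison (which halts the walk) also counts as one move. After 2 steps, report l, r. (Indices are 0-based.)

l=2, r=9

l=0 r=11: 'm'=='m', l++,r--
l=1 r=10: 'q'=='q', l++,r--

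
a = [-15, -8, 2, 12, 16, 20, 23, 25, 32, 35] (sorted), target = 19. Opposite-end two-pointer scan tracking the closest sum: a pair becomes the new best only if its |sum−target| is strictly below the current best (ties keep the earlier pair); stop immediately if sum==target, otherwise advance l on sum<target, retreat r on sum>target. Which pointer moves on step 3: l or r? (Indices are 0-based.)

l=0 r=9: -15+35=20 d=1 *, r--
l=0 r=8: -15+32=17 d=2, l++
l=1 r=8: -8+32=24 d=5, r--

r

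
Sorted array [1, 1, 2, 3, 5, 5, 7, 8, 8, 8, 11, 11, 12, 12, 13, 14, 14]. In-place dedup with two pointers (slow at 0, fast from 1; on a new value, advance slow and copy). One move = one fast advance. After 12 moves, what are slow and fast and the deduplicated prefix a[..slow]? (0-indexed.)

slow=0 fast=1: a[fast]=1=a[slow] dup, fast++
slow=0 fast=2: a[fast]=2≠a[slow]=1 write a[1]=2, slow++,fast++
slow=1 fast=3: a[fast]=3≠a[slow]=2 write a[2]=3, slow++,fast++
slow=2 fast=4: a[fast]=5≠a[slow]=3 write a[3]=5, slow++,fast++
slow=3 fast=5: a[fast]=5=a[slow] dup, fast++
slow=3 fast=6: a[fast]=7≠a[slow]=5 write a[4]=7, slow++,fast++
slow=4 fast=7: a[fast]=8≠a[slow]=7 write a[5]=8, slow++,fast++
slow=5 fast=8: a[fast]=8=a[slow] dup, fast++
slow=5 fast=9: a[fast]=8=a[slow] dup, fast++
slow=5 fast=10: a[fast]=11≠a[slow]=8 write a[6]=11, slow++,fast++
slow=6 fast=11: a[fast]=11=a[slow] dup, fast++
slow=6 fast=12: a[fast]=12≠a[slow]=11 write a[7]=12, slow++,fast++

slow=7, fast=13, prefix=[1, 2, 3, 5, 7, 8, 11, 12]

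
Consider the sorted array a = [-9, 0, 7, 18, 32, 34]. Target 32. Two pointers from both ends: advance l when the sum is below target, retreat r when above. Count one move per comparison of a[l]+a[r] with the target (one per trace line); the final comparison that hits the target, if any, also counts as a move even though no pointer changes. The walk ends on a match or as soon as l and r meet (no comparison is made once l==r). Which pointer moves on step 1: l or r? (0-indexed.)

l

[0,5] -9+34=25 <32 → l++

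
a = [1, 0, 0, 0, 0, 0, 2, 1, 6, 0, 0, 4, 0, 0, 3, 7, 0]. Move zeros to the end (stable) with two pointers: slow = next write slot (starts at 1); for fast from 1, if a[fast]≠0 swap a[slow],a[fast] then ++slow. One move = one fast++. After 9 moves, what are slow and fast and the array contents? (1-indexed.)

slow=5, fast=10, a=[1, 2, 1, 6, 0, 0, 0, 0, 0, 0, 0, 4, 0, 0, 3, 7, 0]

slow=1 fast=1: a[fast]=1≠0 swap→a[1]=1, slow++,fast++
slow=2 fast=2: a[fast]=0, fast++
slow=2 fast=3: a[fast]=0, fast++
slow=2 fast=4: a[fast]=0, fast++
slow=2 fast=5: a[fast]=0, fast++
slow=2 fast=6: a[fast]=0, fast++
slow=2 fast=7: a[fast]=2≠0 swap→a[2]=2, slow++,fast++
slow=3 fast=8: a[fast]=1≠0 swap→a[3]=1, slow++,fast++
slow=4 fast=9: a[fast]=6≠0 swap→a[4]=6, slow++,fast++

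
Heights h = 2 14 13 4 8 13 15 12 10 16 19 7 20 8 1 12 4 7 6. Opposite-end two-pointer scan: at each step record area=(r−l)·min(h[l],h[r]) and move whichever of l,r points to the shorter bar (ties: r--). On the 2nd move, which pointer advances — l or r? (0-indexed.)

r

[0,18] min(2,6)*18=36 best=36 * → l++
[1,18] min(14,6)*17=102 best=102 * → r--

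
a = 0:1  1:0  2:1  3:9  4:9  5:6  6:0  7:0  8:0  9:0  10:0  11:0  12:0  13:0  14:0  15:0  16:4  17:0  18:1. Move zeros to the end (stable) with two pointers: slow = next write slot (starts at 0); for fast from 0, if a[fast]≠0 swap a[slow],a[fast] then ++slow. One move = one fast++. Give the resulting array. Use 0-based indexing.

(s=0,f=0) a[fast]=1≠0 swap→a[0]=1 → slow++,fast++
(s=1,f=1) a[fast]=0 → fast++
(s=1,f=2) a[fast]=1≠0 swap→a[1]=1 → slow++,fast++
(s=2,f=3) a[fast]=9≠0 swap→a[2]=9 → slow++,fast++
(s=3,f=4) a[fast]=9≠0 swap→a[3]=9 → slow++,fast++
(s=4,f=5) a[fast]=6≠0 swap→a[4]=6 → slow++,fast++
(s=5,f=6) a[fast]=0 → fast++
(s=5,f=7) a[fast]=0 → fast++
(s=5,f=8) a[fast]=0 → fast++
(s=5,f=9) a[fast]=0 → fast++
(s=5,f=10) a[fast]=0 → fast++
(s=5,f=11) a[fast]=0 → fast++
(s=5,f=12) a[fast]=0 → fast++
(s=5,f=13) a[fast]=0 → fast++
(s=5,f=14) a[fast]=0 → fast++
(s=5,f=15) a[fast]=0 → fast++
(s=5,f=16) a[fast]=4≠0 swap→a[5]=4 → slow++,fast++
(s=6,f=17) a[fast]=0 → fast++
(s=6,f=18) a[fast]=1≠0 swap→a[6]=1 → slow++,fast++

[1, 1, 9, 9, 6, 4, 1, 0, 0, 0, 0, 0, 0, 0, 0, 0, 0, 0, 0]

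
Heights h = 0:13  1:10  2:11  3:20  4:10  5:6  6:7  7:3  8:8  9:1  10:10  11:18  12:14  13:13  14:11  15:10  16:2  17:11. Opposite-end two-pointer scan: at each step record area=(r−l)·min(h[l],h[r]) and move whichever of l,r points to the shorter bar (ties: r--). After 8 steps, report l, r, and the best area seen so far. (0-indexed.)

l=0 r=17: min(13,11)*17=187 best=187 *, r--
l=0 r=16: min(13,2)*16=32 best=187, r--
l=0 r=15: min(13,10)*15=150 best=187, r--
l=0 r=14: min(13,11)*14=154 best=187, r--
l=0 r=13: min(13,13)*13=169 best=187, r--
l=0 r=12: min(13,14)*12=156 best=187, l++
l=1 r=12: min(10,14)*11=110 best=187, l++
l=2 r=12: min(11,14)*10=110 best=187, l++

l=3, r=12, best area=187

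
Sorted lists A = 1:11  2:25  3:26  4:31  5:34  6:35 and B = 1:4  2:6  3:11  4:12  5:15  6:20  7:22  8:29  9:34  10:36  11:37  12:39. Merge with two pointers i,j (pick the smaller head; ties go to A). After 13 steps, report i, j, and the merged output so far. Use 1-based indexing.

i=6, j=9, merged so far=[4, 6, 11, 11, 12, 15, 20, 22, 25, 26, 29, 31, 34]

i=1 j=1: A[i]=11>B[j]=4 take 4, j++
i=1 j=2: A[i]=11>B[j]=6 take 6, j++
i=1 j=3: A[i]=11<=B[j]=11 take 11, i++
i=2 j=3: A[i]=25>B[j]=11 take 11, j++
i=2 j=4: A[i]=25>B[j]=12 take 12, j++
i=2 j=5: A[i]=25>B[j]=15 take 15, j++
i=2 j=6: A[i]=25>B[j]=20 take 20, j++
i=2 j=7: A[i]=25>B[j]=22 take 22, j++
i=2 j=8: A[i]=25<=B[j]=29 take 25, i++
i=3 j=8: A[i]=26<=B[j]=29 take 26, i++
i=4 j=8: A[i]=31>B[j]=29 take 29, j++
i=4 j=9: A[i]=31<=B[j]=34 take 31, i++
i=5 j=9: A[i]=34<=B[j]=34 take 34, i++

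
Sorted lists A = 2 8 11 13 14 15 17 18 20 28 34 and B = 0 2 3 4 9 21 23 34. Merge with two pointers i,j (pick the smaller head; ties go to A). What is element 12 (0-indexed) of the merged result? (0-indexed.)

merged[12] = 18

[i=0,j=0] A[i]=2>B[j]=0 take 0 → j++
[i=0,j=1] A[i]=2<=B[j]=2 take 2 → i++
[i=1,j=1] A[i]=8>B[j]=2 take 2 → j++
[i=1,j=2] A[i]=8>B[j]=3 take 3 → j++
[i=1,j=3] A[i]=8>B[j]=4 take 4 → j++
[i=1,j=4] A[i]=8<=B[j]=9 take 8 → i++
[i=2,j=4] A[i]=11>B[j]=9 take 9 → j++
[i=2,j=5] A[i]=11<=B[j]=21 take 11 → i++
[i=3,j=5] A[i]=13<=B[j]=21 take 13 → i++
[i=4,j=5] A[i]=14<=B[j]=21 take 14 → i++
[i=5,j=5] A[i]=15<=B[j]=21 take 15 → i++
[i=6,j=5] A[i]=17<=B[j]=21 take 17 → i++
[i=7,j=5] A[i]=18<=B[j]=21 take 18 → i++
[i=8,j=5] A[i]=20<=B[j]=21 take 20 → i++
[i=9,j=5] A[i]=28>B[j]=21 take 21 → j++
[i=9,j=6] A[i]=28>B[j]=23 take 23 → j++
[i=9,j=7] A[i]=28<=B[j]=34 take 28 → i++
[i=10,j=7] A[i]=34<=B[j]=34 take 34 → i++
[i=11,j=7] A done, take B[j]=34 → j++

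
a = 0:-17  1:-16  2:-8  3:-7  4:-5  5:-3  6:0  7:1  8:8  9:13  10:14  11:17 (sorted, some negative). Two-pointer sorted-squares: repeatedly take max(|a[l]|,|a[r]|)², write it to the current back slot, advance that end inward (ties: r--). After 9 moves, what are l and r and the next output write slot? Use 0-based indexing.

l=5, r=7, next write slot=2

[0,11] |-17|<=|17| out[11]=289 → r--
[0,10] |-17|>|14| out[10]=289 → l++
[1,10] |-16|>|14| out[9]=256 → l++
[2,10] |-8|<=|14| out[8]=196 → r--
[2,9] |-8|<=|13| out[7]=169 → r--
[2,8] |-8|<=|8| out[6]=64 → r--
[2,7] |-8|>|1| out[5]=64 → l++
[3,7] |-7|>|1| out[4]=49 → l++
[4,7] |-5|>|1| out[3]=25 → l++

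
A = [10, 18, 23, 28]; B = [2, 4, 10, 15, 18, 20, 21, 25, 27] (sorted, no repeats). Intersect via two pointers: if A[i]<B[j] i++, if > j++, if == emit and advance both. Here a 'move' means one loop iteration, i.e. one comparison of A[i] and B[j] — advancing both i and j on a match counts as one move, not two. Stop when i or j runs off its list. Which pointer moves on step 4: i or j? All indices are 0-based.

j

i=0 j=0: 10>2, j++
i=0 j=1: 10>4, j++
i=0 j=2: 10==10 emit, i++,j++
i=1 j=3: 18>15, j++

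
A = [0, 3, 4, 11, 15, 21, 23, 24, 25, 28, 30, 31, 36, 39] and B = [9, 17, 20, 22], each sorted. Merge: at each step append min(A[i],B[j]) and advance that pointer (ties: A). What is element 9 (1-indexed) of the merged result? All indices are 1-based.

merged[9] = 21

[i=1,j=1] A[i]=0<=B[j]=9 take 0 → i++
[i=2,j=1] A[i]=3<=B[j]=9 take 3 → i++
[i=3,j=1] A[i]=4<=B[j]=9 take 4 → i++
[i=4,j=1] A[i]=11>B[j]=9 take 9 → j++
[i=4,j=2] A[i]=11<=B[j]=17 take 11 → i++
[i=5,j=2] A[i]=15<=B[j]=17 take 15 → i++
[i=6,j=2] A[i]=21>B[j]=17 take 17 → j++
[i=6,j=3] A[i]=21>B[j]=20 take 20 → j++
[i=6,j=4] A[i]=21<=B[j]=22 take 21 → i++
[i=7,j=4] A[i]=23>B[j]=22 take 22 → j++
[i=7,j=5] B done, take A[i]=23 → i++
[i=8,j=5] B done, take A[i]=24 → i++
[i=9,j=5] B done, take A[i]=25 → i++
[i=10,j=5] B done, take A[i]=28 → i++
[i=11,j=5] B done, take A[i]=30 → i++
[i=12,j=5] B done, take A[i]=31 → i++
[i=13,j=5] B done, take A[i]=36 → i++
[i=14,j=5] B done, take A[i]=39 → i++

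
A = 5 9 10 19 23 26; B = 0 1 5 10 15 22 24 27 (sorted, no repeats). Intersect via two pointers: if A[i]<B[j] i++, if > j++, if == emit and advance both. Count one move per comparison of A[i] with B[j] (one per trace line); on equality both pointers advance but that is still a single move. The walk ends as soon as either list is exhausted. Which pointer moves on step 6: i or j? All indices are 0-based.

i=0 j=0: 5>0, j++
i=0 j=1: 5>1, j++
i=0 j=2: 5==5 emit, i++,j++
i=1 j=3: 9<10, i++
i=2 j=3: 10==10 emit, i++,j++
i=3 j=4: 19>15, j++

j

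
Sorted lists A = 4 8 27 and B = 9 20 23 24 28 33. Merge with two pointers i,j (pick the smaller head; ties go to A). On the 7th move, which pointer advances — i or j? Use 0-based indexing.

i=0 j=0: A[i]=4<=B[j]=9 take 4, i++
i=1 j=0: A[i]=8<=B[j]=9 take 8, i++
i=2 j=0: A[i]=27>B[j]=9 take 9, j++
i=2 j=1: A[i]=27>B[j]=20 take 20, j++
i=2 j=2: A[i]=27>B[j]=23 take 23, j++
i=2 j=3: A[i]=27>B[j]=24 take 24, j++
i=2 j=4: A[i]=27<=B[j]=28 take 27, i++

i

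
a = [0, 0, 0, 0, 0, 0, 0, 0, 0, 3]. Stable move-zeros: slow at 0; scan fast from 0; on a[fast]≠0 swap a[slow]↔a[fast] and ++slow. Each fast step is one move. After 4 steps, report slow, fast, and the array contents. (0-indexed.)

slow=0 fast=0: a[fast]=0, fast++
slow=0 fast=1: a[fast]=0, fast++
slow=0 fast=2: a[fast]=0, fast++
slow=0 fast=3: a[fast]=0, fast++

slow=0, fast=4, a=[0, 0, 0, 0, 0, 0, 0, 0, 0, 3]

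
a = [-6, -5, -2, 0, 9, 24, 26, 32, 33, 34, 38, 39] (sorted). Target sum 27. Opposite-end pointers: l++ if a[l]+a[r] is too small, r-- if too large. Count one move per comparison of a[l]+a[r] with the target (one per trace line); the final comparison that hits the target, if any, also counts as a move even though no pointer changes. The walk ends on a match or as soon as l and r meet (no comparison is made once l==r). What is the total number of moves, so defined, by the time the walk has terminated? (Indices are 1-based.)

l=1 r=12: -6+39=33 >27, r--
l=1 r=11: -6+38=32 >27, r--
l=1 r=10: -6+34=28 >27, r--
l=1 r=9: -6+33=27, found

4 moves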